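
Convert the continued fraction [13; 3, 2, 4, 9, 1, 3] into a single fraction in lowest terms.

16440/1237

Start with 3.
1 + 1/(3/1) = 1 + 1/3 = 4/3
9 + 1/(4/3) = 9 + 3/4 = 39/4
4 + 1/(39/4) = 4 + 4/39 = 160/39
2 + 1/(160/39) = 2 + 39/160 = 359/160
3 + 1/(359/160) = 3 + 160/359 = 1237/359
13 + 1/(1237/359) = 13 + 359/1237 = 16440/1237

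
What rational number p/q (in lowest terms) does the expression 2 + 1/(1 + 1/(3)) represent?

11/4

Work from the innermost term outward:
Start with 3.
1 + 1/(3/1) = 1 + 1/3 = 4/3
2 + 1/(4/3) = 2 + 3/4 = 11/4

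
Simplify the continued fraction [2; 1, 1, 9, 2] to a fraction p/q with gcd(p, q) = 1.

Collapse the nested fraction from the inside out:
Start with 2.
9 + 1/(2/1) = 9 + 1/2 = 19/2
1 + 1/(19/2) = 1 + 2/19 = 21/19
1 + 1/(21/19) = 1 + 19/21 = 40/21
2 + 1/(40/21) = 2 + 21/40 = 101/40

101/40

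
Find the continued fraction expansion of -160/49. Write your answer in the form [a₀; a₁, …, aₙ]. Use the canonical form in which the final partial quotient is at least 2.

[-4; 1, 2, 1, 3, 3]

⌊-160/49⌋ = -4, remainder 36
⌊49/36⌋ = 1, remainder 13
⌊36/13⌋ = 2, remainder 10
⌊13/10⌋ = 1, remainder 3
⌊10/3⌋ = 3, remainder 1
⌊3/1⌋ = 3, remainder 0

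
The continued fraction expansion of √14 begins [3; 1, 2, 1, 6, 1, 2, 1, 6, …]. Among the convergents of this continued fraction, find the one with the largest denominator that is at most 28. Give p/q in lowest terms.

101/27

a_0 = 3: 3/1  (≤ bound)
a_1 = 1: 4/1  (≤ bound)
a_2 = 2: 11/3  (≤ bound)
a_3 = 1: 15/4  (≤ bound)
a_4 = 6: 101/27  (≤ bound)
a_5 = 1: 116/31  (> 28, stop)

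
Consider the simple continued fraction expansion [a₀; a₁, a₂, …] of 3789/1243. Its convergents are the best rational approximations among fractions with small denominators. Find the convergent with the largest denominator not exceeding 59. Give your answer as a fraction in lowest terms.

64/21

List convergents until the denominator exceeds the bound:
a_0 = 3: 3/1  (≤ bound)
a_1 = 20: 61/20  (≤ bound)
a_2 = 1: 64/21  (≤ bound)
a_3 = 2: 189/62  (> 59, stop)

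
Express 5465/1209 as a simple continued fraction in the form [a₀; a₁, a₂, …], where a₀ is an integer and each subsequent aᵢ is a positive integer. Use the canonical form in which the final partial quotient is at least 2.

Apply division with remainder until the remainder is 0:
5465 = 4·1209 + 629, so a_0 = 4
1209 = 1·629 + 580, so a_1 = 1
629 = 1·580 + 49, so a_2 = 1
580 = 11·49 + 41, so a_3 = 11
49 = 1·41 + 8, so a_4 = 1
41 = 5·8 + 1, so a_5 = 5
8 = 8·1 + 0, so a_6 = 8

[4; 1, 1, 11, 1, 5, 8]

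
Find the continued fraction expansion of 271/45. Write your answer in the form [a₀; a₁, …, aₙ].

Repeatedly divide and take the remainder:
271 ÷ 45 → quotient 6, remainder 1
45 ÷ 1 → quotient 45, remainder 0

[6; 45]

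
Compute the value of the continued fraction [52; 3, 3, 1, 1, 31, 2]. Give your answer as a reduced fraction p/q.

Start with 2.
31 + 1/(2/1) = 31 + 1/2 = 63/2
1 + 1/(63/2) = 1 + 2/63 = 65/63
1 + 1/(65/63) = 1 + 63/65 = 128/65
3 + 1/(128/65) = 3 + 65/128 = 449/128
3 + 1/(449/128) = 3 + 128/449 = 1475/449
52 + 1/(1475/449) = 52 + 449/1475 = 77149/1475

77149/1475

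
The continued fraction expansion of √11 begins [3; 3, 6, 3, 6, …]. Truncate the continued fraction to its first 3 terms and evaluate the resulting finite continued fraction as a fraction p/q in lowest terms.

63/19

a_0 = 3: 3/1
a_1 = 3: 10/3
a_2 = 6: 63/19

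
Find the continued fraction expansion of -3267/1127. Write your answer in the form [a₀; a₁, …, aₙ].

[-3; 9, 1, 7, 1, 3, 3]

Apply division with remainder until the remainder is 0:
-3267 = -3·1127 + 114, so a_0 = -3
1127 = 9·114 + 101, so a_1 = 9
114 = 1·101 + 13, so a_2 = 1
101 = 7·13 + 10, so a_3 = 7
13 = 1·10 + 3, so a_4 = 1
10 = 3·3 + 1, so a_5 = 3
3 = 3·1 + 0, so a_6 = 3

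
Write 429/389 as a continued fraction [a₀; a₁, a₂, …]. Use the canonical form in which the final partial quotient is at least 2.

[1; 9, 1, 2, 1, 1, 1, 3]

⌊429/389⌋ = 1, remainder 40
⌊389/40⌋ = 9, remainder 29
⌊40/29⌋ = 1, remainder 11
⌊29/11⌋ = 2, remainder 7
⌊11/7⌋ = 1, remainder 4
⌊7/4⌋ = 1, remainder 3
⌊4/3⌋ = 1, remainder 1
⌊3/1⌋ = 3, remainder 0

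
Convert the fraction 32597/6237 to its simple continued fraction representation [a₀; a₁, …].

32597 = 5·6237 + 1412, so a_0 = 5
6237 = 4·1412 + 589, so a_1 = 4
1412 = 2·589 + 234, so a_2 = 2
589 = 2·234 + 121, so a_3 = 2
234 = 1·121 + 113, so a_4 = 1
121 = 1·113 + 8, so a_5 = 1
113 = 14·8 + 1, so a_6 = 14
8 = 8·1 + 0, so a_7 = 8

[5; 4, 2, 2, 1, 1, 14, 8]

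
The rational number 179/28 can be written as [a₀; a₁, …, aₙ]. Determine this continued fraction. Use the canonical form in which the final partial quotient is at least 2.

Repeatedly divide and take the remainder:
⌊179/28⌋ = 6, remainder 11
⌊28/11⌋ = 2, remainder 6
⌊11/6⌋ = 1, remainder 5
⌊6/5⌋ = 1, remainder 1
⌊5/1⌋ = 5, remainder 0

[6; 2, 1, 1, 5]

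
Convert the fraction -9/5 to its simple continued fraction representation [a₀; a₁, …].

[-2; 5]

Run the Euclidean algorithm, recording each quotient:
-9 ÷ 5 → quotient -2, remainder 1
5 ÷ 1 → quotient 5, remainder 0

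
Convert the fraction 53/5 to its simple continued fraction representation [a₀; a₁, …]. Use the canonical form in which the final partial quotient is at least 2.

[10; 1, 1, 2]

Run the Euclidean algorithm, recording each quotient:
⌊53/5⌋ = 10, remainder 3
⌊5/3⌋ = 1, remainder 2
⌊3/2⌋ = 1, remainder 1
⌊2/1⌋ = 2, remainder 0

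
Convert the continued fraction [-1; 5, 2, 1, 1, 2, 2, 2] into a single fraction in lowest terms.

Start with 2.
2 + 1/(2/1) = 2 + 1/2 = 5/2
2 + 1/(5/2) = 2 + 2/5 = 12/5
1 + 1/(12/5) = 1 + 5/12 = 17/12
1 + 1/(17/12) = 1 + 12/17 = 29/17
2 + 1/(29/17) = 2 + 17/29 = 75/29
5 + 1/(75/29) = 5 + 29/75 = 404/75
-1 + 1/(404/75) = -1 + 75/404 = -329/404

-329/404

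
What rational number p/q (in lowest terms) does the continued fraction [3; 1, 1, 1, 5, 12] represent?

755/207

Compute successive convergents:
a_0 = 3: 3/1
a_1 = 1: 4/1
a_2 = 1: 7/2
a_3 = 1: 11/3
a_4 = 5: 62/17
a_5 = 12: 755/207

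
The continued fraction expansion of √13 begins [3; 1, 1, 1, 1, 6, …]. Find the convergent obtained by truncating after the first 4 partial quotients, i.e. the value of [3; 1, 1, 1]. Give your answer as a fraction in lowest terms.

Start with 1.
1 + 1/(1/1) = 1 + 1/1 = 2/1
1 + 1/(2/1) = 1 + 1/2 = 3/2
3 + 1/(3/2) = 3 + 2/3 = 11/3

11/3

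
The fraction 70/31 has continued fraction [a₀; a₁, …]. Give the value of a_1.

3

70 ÷ 31 → quotient 2, remainder 8
31 ÷ 8 → quotient 3, remainder 7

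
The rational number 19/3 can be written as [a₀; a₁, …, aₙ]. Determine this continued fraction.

[6; 3]

Repeatedly divide and take the remainder:
⌊19/3⌋ = 6, remainder 1
⌊3/1⌋ = 3, remainder 0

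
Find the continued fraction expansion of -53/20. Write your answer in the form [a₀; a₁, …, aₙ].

[-3; 2, 1, 6]

Repeatedly divide and take the remainder:
-53 = -3·20 + 7, so a_0 = -3
20 = 2·7 + 6, so a_1 = 2
7 = 1·6 + 1, so a_2 = 1
6 = 6·1 + 0, so a_3 = 6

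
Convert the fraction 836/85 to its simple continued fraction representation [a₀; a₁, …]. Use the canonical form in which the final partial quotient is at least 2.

[9; 1, 5, 14]

Apply division with remainder until the remainder is 0:
836 = 9·85 + 71, so a_0 = 9
85 = 1·71 + 14, so a_1 = 1
71 = 5·14 + 1, so a_2 = 5
14 = 14·1 + 0, so a_3 = 14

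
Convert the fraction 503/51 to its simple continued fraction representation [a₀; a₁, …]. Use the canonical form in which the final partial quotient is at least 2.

[9; 1, 6, 3, 2]

⌊503/51⌋ = 9, remainder 44
⌊51/44⌋ = 1, remainder 7
⌊44/7⌋ = 6, remainder 2
⌊7/2⌋ = 3, remainder 1
⌊2/1⌋ = 2, remainder 0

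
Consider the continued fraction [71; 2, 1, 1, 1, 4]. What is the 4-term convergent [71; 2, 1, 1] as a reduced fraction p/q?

Build up convergents one term at a time:
a_0 = 71: 71/1
a_1 = 2: 143/2
a_2 = 1: 214/3
a_3 = 1: 357/5

357/5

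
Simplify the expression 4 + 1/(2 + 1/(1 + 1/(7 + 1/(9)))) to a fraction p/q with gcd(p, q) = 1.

913/210

Start with 9.
7 + 1/(9/1) = 7 + 1/9 = 64/9
1 + 1/(64/9) = 1 + 9/64 = 73/64
2 + 1/(73/64) = 2 + 64/73 = 210/73
4 + 1/(210/73) = 4 + 73/210 = 913/210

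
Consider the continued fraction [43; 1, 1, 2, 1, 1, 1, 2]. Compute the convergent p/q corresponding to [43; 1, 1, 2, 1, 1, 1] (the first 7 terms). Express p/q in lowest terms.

828/19

Start with 1.
1 + 1/(1/1) = 1 + 1/1 = 2/1
1 + 1/(2/1) = 1 + 1/2 = 3/2
2 + 1/(3/2) = 2 + 2/3 = 8/3
1 + 1/(8/3) = 1 + 3/8 = 11/8
1 + 1/(11/8) = 1 + 8/11 = 19/11
43 + 1/(19/11) = 43 + 11/19 = 828/19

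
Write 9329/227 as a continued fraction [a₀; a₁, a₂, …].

Run the Euclidean algorithm, recording each quotient:
⌊9329/227⌋ = 41, remainder 22
⌊227/22⌋ = 10, remainder 7
⌊22/7⌋ = 3, remainder 1
⌊7/1⌋ = 7, remainder 0

[41; 10, 3, 7]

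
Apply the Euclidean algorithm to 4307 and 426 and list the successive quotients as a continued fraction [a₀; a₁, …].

4307 ÷ 426 → quotient 10, remainder 47
426 ÷ 47 → quotient 9, remainder 3
47 ÷ 3 → quotient 15, remainder 2
3 ÷ 2 → quotient 1, remainder 1
2 ÷ 1 → quotient 2, remainder 0

[10; 9, 15, 1, 2]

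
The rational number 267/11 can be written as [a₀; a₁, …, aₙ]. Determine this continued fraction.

[24; 3, 1, 2]

Apply division with remainder until the remainder is 0:
267 ÷ 11 → quotient 24, remainder 3
11 ÷ 3 → quotient 3, remainder 2
3 ÷ 2 → quotient 1, remainder 1
2 ÷ 1 → quotient 2, remainder 0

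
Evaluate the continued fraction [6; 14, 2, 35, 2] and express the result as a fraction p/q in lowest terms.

Use the convergent recurrence hₖ = aₖ·hₖ₋₁ + hₖ₋₂ (and likewise for the denominators kₖ):
a_0 = 6: 6/1
a_1 = 14: 85/14
a_2 = 2: 176/29
a_3 = 35: 6245/1029
a_4 = 2: 12666/2087

12666/2087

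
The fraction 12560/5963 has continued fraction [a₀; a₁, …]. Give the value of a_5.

17

12560 = 2·5963 + 634, so a_0 = 2
5963 = 9·634 + 257, so a_1 = 9
634 = 2·257 + 120, so a_2 = 2
257 = 2·120 + 17, so a_3 = 2
120 = 7·17 + 1, so a_4 = 7
17 = 17·1 + 0, so a_5 = 17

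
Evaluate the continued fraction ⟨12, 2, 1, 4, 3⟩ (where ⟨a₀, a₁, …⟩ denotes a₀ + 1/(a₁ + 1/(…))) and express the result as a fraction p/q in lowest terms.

556/45

a_0 = 12: 12/1
a_1 = 2: 25/2
a_2 = 1: 37/3
a_3 = 4: 173/14
a_4 = 3: 556/45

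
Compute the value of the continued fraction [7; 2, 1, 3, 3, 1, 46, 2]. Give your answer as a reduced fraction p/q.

32708/4443

Use the convergent recurrence hₖ = aₖ·hₖ₋₁ + hₖ₋₂ (and likewise for the denominators kₖ):
a_0 = 7: 7/1
a_1 = 2: 15/2
a_2 = 1: 22/3
a_3 = 3: 81/11
a_4 = 3: 265/36
a_5 = 1: 346/47
a_6 = 46: 16181/2198
a_7 = 2: 32708/4443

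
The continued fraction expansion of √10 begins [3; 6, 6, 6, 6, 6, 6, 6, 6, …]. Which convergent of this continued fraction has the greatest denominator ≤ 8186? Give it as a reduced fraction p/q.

List convergents until the denominator exceeds the bound:
a_0 = 3: 3/1  (≤ bound)
a_1 = 6: 19/6  (≤ bound)
a_2 = 6: 117/37  (≤ bound)
a_3 = 6: 721/228  (≤ bound)
a_4 = 6: 4443/1405  (≤ bound)
a_5 = 6: 27379/8658  (> 8186, stop)

4443/1405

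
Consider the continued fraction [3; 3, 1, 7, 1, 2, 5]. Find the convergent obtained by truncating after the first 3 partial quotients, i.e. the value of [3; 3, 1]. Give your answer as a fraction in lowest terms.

a_0 = 3: 3/1
a_1 = 3: 10/3
a_2 = 1: 13/4

13/4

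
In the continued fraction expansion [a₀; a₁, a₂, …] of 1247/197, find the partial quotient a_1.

1247 ÷ 197 → quotient 6, remainder 65
197 ÷ 65 → quotient 3, remainder 2

3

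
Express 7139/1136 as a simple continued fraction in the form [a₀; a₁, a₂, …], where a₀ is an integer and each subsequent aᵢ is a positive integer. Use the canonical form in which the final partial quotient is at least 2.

[6; 3, 1, 1, 14, 5, 2]

Run the Euclidean algorithm, recording each quotient:
⌊7139/1136⌋ = 6, remainder 323
⌊1136/323⌋ = 3, remainder 167
⌊323/167⌋ = 1, remainder 156
⌊167/156⌋ = 1, remainder 11
⌊156/11⌋ = 14, remainder 2
⌊11/2⌋ = 5, remainder 1
⌊2/1⌋ = 2, remainder 0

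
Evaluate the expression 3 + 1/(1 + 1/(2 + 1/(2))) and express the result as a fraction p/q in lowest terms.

26/7

a_0 = 3: 3/1
a_1 = 1: 4/1
a_2 = 2: 11/3
a_3 = 2: 26/7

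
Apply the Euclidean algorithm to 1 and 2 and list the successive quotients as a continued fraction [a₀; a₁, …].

⌊1/2⌋ = 0, remainder 1
⌊2/1⌋ = 2, remainder 0

[0; 2]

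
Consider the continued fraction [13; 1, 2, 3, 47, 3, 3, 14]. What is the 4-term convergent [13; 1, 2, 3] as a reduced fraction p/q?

137/10

Start with 3.
2 + 1/(3/1) = 2 + 1/3 = 7/3
1 + 1/(7/3) = 1 + 3/7 = 10/7
13 + 1/(10/7) = 13 + 7/10 = 137/10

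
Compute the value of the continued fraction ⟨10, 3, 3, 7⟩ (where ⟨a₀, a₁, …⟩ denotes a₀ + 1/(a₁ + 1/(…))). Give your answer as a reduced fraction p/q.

Starting at the tail and folding back:
Start with 7.
3 + 1/(7/1) = 3 + 1/7 = 22/7
3 + 1/(22/7) = 3 + 7/22 = 73/22
10 + 1/(73/22) = 10 + 22/73 = 752/73

752/73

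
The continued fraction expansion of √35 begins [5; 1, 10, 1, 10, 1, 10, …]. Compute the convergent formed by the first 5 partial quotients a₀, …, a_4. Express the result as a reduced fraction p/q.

775/131

Collapse the nested fraction from the inside out:
Start with 10.
1 + 1/(10/1) = 1 + 1/10 = 11/10
10 + 1/(11/10) = 10 + 10/11 = 120/11
1 + 1/(120/11) = 1 + 11/120 = 131/120
5 + 1/(131/120) = 5 + 120/131 = 775/131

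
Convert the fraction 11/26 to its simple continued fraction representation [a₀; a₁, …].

[0; 2, 2, 1, 3]

11 = 0·26 + 11, so a_0 = 0
26 = 2·11 + 4, so a_1 = 2
11 = 2·4 + 3, so a_2 = 2
4 = 1·3 + 1, so a_3 = 1
3 = 3·1 + 0, so a_4 = 3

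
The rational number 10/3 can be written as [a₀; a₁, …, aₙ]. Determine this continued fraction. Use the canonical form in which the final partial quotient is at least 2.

[3; 3]

Apply division with remainder until the remainder is 0:
10 = 3·3 + 1, so a_0 = 3
3 = 3·1 + 0, so a_1 = 3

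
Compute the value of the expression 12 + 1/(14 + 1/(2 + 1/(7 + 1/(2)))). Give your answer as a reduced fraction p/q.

Start with 2.
7 + 1/(2/1) = 7 + 1/2 = 15/2
2 + 1/(15/2) = 2 + 2/15 = 32/15
14 + 1/(32/15) = 14 + 15/32 = 463/32
12 + 1/(463/32) = 12 + 32/463 = 5588/463

5588/463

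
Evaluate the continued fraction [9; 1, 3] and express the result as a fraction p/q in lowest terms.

a_0 = 9: 9/1
a_1 = 1: 10/1
a_2 = 3: 39/4

39/4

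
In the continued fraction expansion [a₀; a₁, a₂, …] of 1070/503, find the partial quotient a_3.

6

Repeatedly divide and take the remainder:
⌊1070/503⌋ = 2, remainder 64
⌊503/64⌋ = 7, remainder 55
⌊64/55⌋ = 1, remainder 9
⌊55/9⌋ = 6, remainder 1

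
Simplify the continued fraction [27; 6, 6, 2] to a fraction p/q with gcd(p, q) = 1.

Use the convergent recurrence hₖ = aₖ·hₖ₋₁ + hₖ₋₂ (and likewise for the denominators kₖ):
a_0 = 27: 27/1
a_1 = 6: 163/6
a_2 = 6: 1005/37
a_3 = 2: 2173/80

2173/80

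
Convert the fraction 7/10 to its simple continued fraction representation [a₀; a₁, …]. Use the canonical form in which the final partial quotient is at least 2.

[0; 1, 2, 3]

7 = 0·10 + 7, so a_0 = 0
10 = 1·7 + 3, so a_1 = 1
7 = 2·3 + 1, so a_2 = 2
3 = 3·1 + 0, so a_3 = 3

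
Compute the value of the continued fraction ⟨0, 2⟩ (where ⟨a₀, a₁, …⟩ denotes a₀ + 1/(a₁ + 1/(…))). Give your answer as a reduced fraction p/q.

1/2

Compute successive convergents:
a_0 = 0: 0/1
a_1 = 2: 1/2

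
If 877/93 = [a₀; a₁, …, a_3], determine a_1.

877 = 9·93 + 40, so a_0 = 9
93 = 2·40 + 13, so a_1 = 2

2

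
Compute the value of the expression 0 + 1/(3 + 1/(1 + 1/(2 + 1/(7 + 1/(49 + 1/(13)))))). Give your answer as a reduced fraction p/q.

a_0 = 0: 0/1
a_1 = 3: 1/3
a_2 = 1: 1/4
a_3 = 2: 3/11
a_4 = 7: 22/81
a_5 = 49: 1081/3980
a_6 = 13: 14075/51821

14075/51821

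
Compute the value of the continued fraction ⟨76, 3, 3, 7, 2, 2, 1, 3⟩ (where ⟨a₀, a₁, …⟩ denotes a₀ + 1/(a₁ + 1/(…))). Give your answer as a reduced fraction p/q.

Start with 3.
1 + 1/(3/1) = 1 + 1/3 = 4/3
2 + 1/(4/3) = 2 + 3/4 = 11/4
2 + 1/(11/4) = 2 + 4/11 = 26/11
7 + 1/(26/11) = 7 + 11/26 = 193/26
3 + 1/(193/26) = 3 + 26/193 = 605/193
3 + 1/(605/193) = 3 + 193/605 = 2008/605
76 + 1/(2008/605) = 76 + 605/2008 = 153213/2008

153213/2008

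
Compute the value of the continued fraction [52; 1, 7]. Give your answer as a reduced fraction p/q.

Build up convergents one term at a time:
a_0 = 52: 52/1
a_1 = 1: 53/1
a_2 = 7: 423/8

423/8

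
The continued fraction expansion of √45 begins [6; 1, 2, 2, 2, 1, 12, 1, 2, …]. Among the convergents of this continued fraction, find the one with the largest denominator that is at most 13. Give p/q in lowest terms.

a_0 = 6: 6/1  (≤ bound)
a_1 = 1: 7/1  (≤ bound)
a_2 = 2: 20/3  (≤ bound)
a_3 = 2: 47/7  (≤ bound)
a_4 = 2: 114/17  (> 13, stop)

47/7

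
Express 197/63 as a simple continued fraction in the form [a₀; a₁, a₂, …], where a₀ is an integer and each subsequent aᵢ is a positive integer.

[3; 7, 1, 7]

⌊197/63⌋ = 3, remainder 8
⌊63/8⌋ = 7, remainder 7
⌊8/7⌋ = 1, remainder 1
⌊7/1⌋ = 7, remainder 0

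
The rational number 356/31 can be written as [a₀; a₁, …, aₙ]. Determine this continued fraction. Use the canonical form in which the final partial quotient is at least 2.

⌊356/31⌋ = 11, remainder 15
⌊31/15⌋ = 2, remainder 1
⌊15/1⌋ = 15, remainder 0

[11; 2, 15]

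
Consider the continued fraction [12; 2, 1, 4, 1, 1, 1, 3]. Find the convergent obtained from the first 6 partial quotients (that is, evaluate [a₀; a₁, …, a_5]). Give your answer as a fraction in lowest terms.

Start with 1.
1 + 1/(1/1) = 1 + 1/1 = 2/1
4 + 1/(2/1) = 4 + 1/2 = 9/2
1 + 1/(9/2) = 1 + 2/9 = 11/9
2 + 1/(11/9) = 2 + 9/11 = 31/11
12 + 1/(31/11) = 12 + 11/31 = 383/31

383/31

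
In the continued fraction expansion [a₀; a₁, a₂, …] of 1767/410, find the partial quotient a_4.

1

Apply division with remainder until the remainder is 0:
1767 ÷ 410 → quotient 4, remainder 127
410 ÷ 127 → quotient 3, remainder 29
127 ÷ 29 → quotient 4, remainder 11
29 ÷ 11 → quotient 2, remainder 7
11 ÷ 7 → quotient 1, remainder 4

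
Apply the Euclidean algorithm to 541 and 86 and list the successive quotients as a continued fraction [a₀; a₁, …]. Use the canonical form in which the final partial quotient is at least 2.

[6; 3, 2, 3, 1, 2]

⌊541/86⌋ = 6, remainder 25
⌊86/25⌋ = 3, remainder 11
⌊25/11⌋ = 2, remainder 3
⌊11/3⌋ = 3, remainder 2
⌊3/2⌋ = 1, remainder 1
⌊2/1⌋ = 2, remainder 0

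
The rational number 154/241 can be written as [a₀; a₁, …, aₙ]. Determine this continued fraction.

Repeatedly divide and take the remainder:
154 = 0·241 + 154, so a_0 = 0
241 = 1·154 + 87, so a_1 = 1
154 = 1·87 + 67, so a_2 = 1
87 = 1·67 + 20, so a_3 = 1
67 = 3·20 + 7, so a_4 = 3
20 = 2·7 + 6, so a_5 = 2
7 = 1·6 + 1, so a_6 = 1
6 = 6·1 + 0, so a_7 = 6

[0; 1, 1, 1, 3, 2, 1, 6]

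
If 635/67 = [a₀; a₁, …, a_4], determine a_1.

2

635 ÷ 67 → quotient 9, remainder 32
67 ÷ 32 → quotient 2, remainder 3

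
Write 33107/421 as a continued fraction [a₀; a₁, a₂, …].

[78; 1, 1, 1, 3, 2, 1, 11]

⌊33107/421⌋ = 78, remainder 269
⌊421/269⌋ = 1, remainder 152
⌊269/152⌋ = 1, remainder 117
⌊152/117⌋ = 1, remainder 35
⌊117/35⌋ = 3, remainder 12
⌊35/12⌋ = 2, remainder 11
⌊12/11⌋ = 1, remainder 1
⌊11/1⌋ = 11, remainder 0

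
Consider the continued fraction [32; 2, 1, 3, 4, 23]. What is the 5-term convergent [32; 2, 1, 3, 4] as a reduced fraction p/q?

Collapse the nested fraction from the inside out:
Start with 4.
3 + 1/(4/1) = 3 + 1/4 = 13/4
1 + 1/(13/4) = 1 + 4/13 = 17/13
2 + 1/(17/13) = 2 + 13/17 = 47/17
32 + 1/(47/17) = 32 + 17/47 = 1521/47

1521/47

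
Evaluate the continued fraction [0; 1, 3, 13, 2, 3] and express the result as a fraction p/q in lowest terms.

289/383

a_0 = 0: 0/1
a_1 = 1: 1/1
a_2 = 3: 3/4
a_3 = 13: 40/53
a_4 = 2: 83/110
a_5 = 3: 289/383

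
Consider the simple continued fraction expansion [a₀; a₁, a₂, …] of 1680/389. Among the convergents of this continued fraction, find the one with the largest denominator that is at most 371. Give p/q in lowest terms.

List convergents until the denominator exceeds the bound:
a_0 = 4: 4/1  (≤ bound)
a_1 = 3: 13/3  (≤ bound)
a_2 = 7: 95/22  (≤ bound)
a_3 = 3: 298/69  (≤ bound)
a_4 = 2: 691/160  (≤ bound)
a_5 = 2: 1680/389  (> 371, stop)

691/160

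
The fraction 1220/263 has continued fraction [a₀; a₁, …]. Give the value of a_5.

3

⌊1220/263⌋ = 4, remainder 168
⌊263/168⌋ = 1, remainder 95
⌊168/95⌋ = 1, remainder 73
⌊95/73⌋ = 1, remainder 22
⌊73/22⌋ = 3, remainder 7
⌊22/7⌋ = 3, remainder 1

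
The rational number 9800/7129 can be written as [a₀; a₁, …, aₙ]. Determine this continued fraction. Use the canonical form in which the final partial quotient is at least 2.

Apply division with remainder until the remainder is 0:
9800 = 1·7129 + 2671, so a_0 = 1
7129 = 2·2671 + 1787, so a_1 = 2
2671 = 1·1787 + 884, so a_2 = 1
1787 = 2·884 + 19, so a_3 = 2
884 = 46·19 + 10, so a_4 = 46
19 = 1·10 + 9, so a_5 = 1
10 = 1·9 + 1, so a_6 = 1
9 = 9·1 + 0, so a_7 = 9

[1; 2, 1, 2, 46, 1, 1, 9]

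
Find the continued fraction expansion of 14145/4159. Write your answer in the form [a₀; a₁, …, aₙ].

[3; 2, 2, 37, 2, 2, 4]

⌊14145/4159⌋ = 3, remainder 1668
⌊4159/1668⌋ = 2, remainder 823
⌊1668/823⌋ = 2, remainder 22
⌊823/22⌋ = 37, remainder 9
⌊22/9⌋ = 2, remainder 4
⌊9/4⌋ = 2, remainder 1
⌊4/1⌋ = 4, remainder 0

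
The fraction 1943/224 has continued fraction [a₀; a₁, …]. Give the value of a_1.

1

1943 = 8·224 + 151, so a_0 = 8
224 = 1·151 + 73, so a_1 = 1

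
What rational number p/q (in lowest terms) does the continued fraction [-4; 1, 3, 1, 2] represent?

-45/14

a_0 = -4: -4/1
a_1 = 1: -3/1
a_2 = 3: -13/4
a_3 = 1: -16/5
a_4 = 2: -45/14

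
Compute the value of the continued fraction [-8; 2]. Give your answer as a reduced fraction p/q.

Start with 2.
-8 + 1/(2/1) = -8 + 1/2 = -15/2

-15/2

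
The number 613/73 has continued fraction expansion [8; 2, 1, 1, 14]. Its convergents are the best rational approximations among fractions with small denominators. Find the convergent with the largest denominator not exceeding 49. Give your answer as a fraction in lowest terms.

42/5

List convergents until the denominator exceeds the bound:
a_0 = 8: 8/1  (≤ bound)
a_1 = 2: 17/2  (≤ bound)
a_2 = 1: 25/3  (≤ bound)
a_3 = 1: 42/5  (≤ bound)
a_4 = 14: 613/73  (> 49, stop)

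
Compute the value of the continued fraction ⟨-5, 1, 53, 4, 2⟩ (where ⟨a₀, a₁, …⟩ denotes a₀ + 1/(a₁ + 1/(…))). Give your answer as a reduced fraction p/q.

a_0 = -5: -5/1
a_1 = 1: -4/1
a_2 = 53: -217/54
a_3 = 4: -872/217
a_4 = 2: -1961/488

-1961/488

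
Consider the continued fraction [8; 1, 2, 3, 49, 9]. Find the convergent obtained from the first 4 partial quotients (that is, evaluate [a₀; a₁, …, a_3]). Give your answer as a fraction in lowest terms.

Collapse the nested fraction from the inside out:
Start with 3.
2 + 1/(3/1) = 2 + 1/3 = 7/3
1 + 1/(7/3) = 1 + 3/7 = 10/7
8 + 1/(10/7) = 8 + 7/10 = 87/10

87/10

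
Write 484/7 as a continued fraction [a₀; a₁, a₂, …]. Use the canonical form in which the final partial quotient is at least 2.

Repeatedly divide and take the remainder:
⌊484/7⌋ = 69, remainder 1
⌊7/1⌋ = 7, remainder 0

[69; 7]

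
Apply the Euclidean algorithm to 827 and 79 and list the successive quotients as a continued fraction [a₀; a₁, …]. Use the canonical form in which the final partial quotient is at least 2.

827 ÷ 79 → quotient 10, remainder 37
79 ÷ 37 → quotient 2, remainder 5
37 ÷ 5 → quotient 7, remainder 2
5 ÷ 2 → quotient 2, remainder 1
2 ÷ 1 → quotient 2, remainder 0

[10; 2, 7, 2, 2]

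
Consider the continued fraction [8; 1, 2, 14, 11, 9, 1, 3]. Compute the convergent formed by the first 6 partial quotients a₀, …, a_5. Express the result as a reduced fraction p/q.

37534/4327

Start with 9.
11 + 1/(9/1) = 11 + 1/9 = 100/9
14 + 1/(100/9) = 14 + 9/100 = 1409/100
2 + 1/(1409/100) = 2 + 100/1409 = 2918/1409
1 + 1/(2918/1409) = 1 + 1409/2918 = 4327/2918
8 + 1/(4327/2918) = 8 + 2918/4327 = 37534/4327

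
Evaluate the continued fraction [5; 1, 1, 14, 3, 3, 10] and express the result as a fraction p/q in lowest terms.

a_0 = 5: 5/1
a_1 = 1: 6/1
a_2 = 1: 11/2
a_3 = 14: 160/29
a_4 = 3: 491/89
a_5 = 3: 1633/296
a_6 = 10: 16821/3049

16821/3049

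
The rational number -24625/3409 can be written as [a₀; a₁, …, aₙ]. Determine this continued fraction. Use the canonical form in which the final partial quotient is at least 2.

Run the Euclidean algorithm, recording each quotient:
-24625 = -8·3409 + 2647, so a_0 = -8
3409 = 1·2647 + 762, so a_1 = 1
2647 = 3·762 + 361, so a_2 = 3
762 = 2·361 + 40, so a_3 = 2
361 = 9·40 + 1, so a_4 = 9
40 = 40·1 + 0, so a_5 = 40

[-8; 1, 3, 2, 9, 40]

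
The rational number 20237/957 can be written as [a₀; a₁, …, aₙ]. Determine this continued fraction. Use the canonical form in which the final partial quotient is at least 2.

⌊20237/957⌋ = 21, remainder 140
⌊957/140⌋ = 6, remainder 117
⌊140/117⌋ = 1, remainder 23
⌊117/23⌋ = 5, remainder 2
⌊23/2⌋ = 11, remainder 1
⌊2/1⌋ = 2, remainder 0

[21; 6, 1, 5, 11, 2]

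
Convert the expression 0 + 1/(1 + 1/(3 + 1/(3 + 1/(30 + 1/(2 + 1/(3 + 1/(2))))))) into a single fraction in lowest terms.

4918/6395

Use the convergent recurrence hₖ = aₖ·hₖ₋₁ + hₖ₋₂ (and likewise for the denominators kₖ):
a_0 = 0: 0/1
a_1 = 1: 1/1
a_2 = 3: 3/4
a_3 = 3: 10/13
a_4 = 30: 303/394
a_5 = 2: 616/801
a_6 = 3: 2151/2797
a_7 = 2: 4918/6395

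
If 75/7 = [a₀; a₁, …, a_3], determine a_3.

Apply division with remainder until the remainder is 0:
⌊75/7⌋ = 10, remainder 5
⌊7/5⌋ = 1, remainder 2
⌊5/2⌋ = 2, remainder 1
⌊2/1⌋ = 2, remainder 0

2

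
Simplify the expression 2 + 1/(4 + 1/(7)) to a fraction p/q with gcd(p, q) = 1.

Start with 7.
4 + 1/(7/1) = 4 + 1/7 = 29/7
2 + 1/(29/7) = 2 + 7/29 = 65/29

65/29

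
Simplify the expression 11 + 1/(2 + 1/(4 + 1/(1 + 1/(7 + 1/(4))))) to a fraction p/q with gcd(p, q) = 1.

a_0 = 11: 11/1
a_1 = 2: 23/2
a_2 = 4: 103/9
a_3 = 1: 126/11
a_4 = 7: 985/86
a_5 = 4: 4066/355

4066/355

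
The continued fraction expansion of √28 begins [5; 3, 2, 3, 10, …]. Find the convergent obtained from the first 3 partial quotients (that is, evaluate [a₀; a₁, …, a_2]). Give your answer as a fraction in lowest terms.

37/7

Start with 2.
3 + 1/(2/1) = 3 + 1/2 = 7/2
5 + 1/(7/2) = 5 + 2/7 = 37/7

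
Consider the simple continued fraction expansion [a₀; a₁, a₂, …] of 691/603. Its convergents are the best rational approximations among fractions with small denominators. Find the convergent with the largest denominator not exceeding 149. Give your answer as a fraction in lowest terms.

List convergents until the denominator exceeds the bound:
a_0 = 1: 1/1  (≤ bound)
a_1 = 6: 7/6  (≤ bound)
a_2 = 1: 8/7  (≤ bound)
a_3 = 5: 47/41  (≤ bound)
a_4 = 1: 55/48  (≤ bound)
a_5 = 3: 212/185  (> 149, stop)

55/48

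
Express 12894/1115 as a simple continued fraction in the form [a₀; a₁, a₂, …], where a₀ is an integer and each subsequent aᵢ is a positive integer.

12894 = 11·1115 + 629, so a_0 = 11
1115 = 1·629 + 486, so a_1 = 1
629 = 1·486 + 143, so a_2 = 1
486 = 3·143 + 57, so a_3 = 3
143 = 2·57 + 29, so a_4 = 2
57 = 1·29 + 28, so a_5 = 1
29 = 1·28 + 1, so a_6 = 1
28 = 28·1 + 0, so a_7 = 28

[11; 1, 1, 3, 2, 1, 1, 28]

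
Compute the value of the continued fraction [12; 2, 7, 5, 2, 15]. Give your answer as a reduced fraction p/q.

Work from the innermost term outward:
Start with 15.
2 + 1/(15/1) = 2 + 1/15 = 31/15
5 + 1/(31/15) = 5 + 15/31 = 170/31
7 + 1/(170/31) = 7 + 31/170 = 1221/170
2 + 1/(1221/170) = 2 + 170/1221 = 2612/1221
12 + 1/(2612/1221) = 12 + 1221/2612 = 32565/2612

32565/2612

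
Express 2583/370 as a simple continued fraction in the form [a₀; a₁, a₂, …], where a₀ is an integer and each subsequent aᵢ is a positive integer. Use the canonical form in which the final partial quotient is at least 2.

⌊2583/370⌋ = 6, remainder 363
⌊370/363⌋ = 1, remainder 7
⌊363/7⌋ = 51, remainder 6
⌊7/6⌋ = 1, remainder 1
⌊6/1⌋ = 6, remainder 0

[6; 1, 51, 1, 6]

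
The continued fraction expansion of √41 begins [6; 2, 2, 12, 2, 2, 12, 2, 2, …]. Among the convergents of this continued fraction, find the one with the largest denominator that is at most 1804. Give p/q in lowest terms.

2049/320

a_0 = 6: 6/1  (≤ bound)
a_1 = 2: 13/2  (≤ bound)
a_2 = 2: 32/5  (≤ bound)
a_3 = 12: 397/62  (≤ bound)
a_4 = 2: 826/129  (≤ bound)
a_5 = 2: 2049/320  (≤ bound)
a_6 = 12: 25414/3969  (> 1804, stop)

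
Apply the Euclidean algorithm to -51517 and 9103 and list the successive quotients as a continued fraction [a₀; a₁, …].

[-6; 2, 1, 14, 1, 1, 49, 2]

⌊-51517/9103⌋ = -6, remainder 3101
⌊9103/3101⌋ = 2, remainder 2901
⌊3101/2901⌋ = 1, remainder 200
⌊2901/200⌋ = 14, remainder 101
⌊200/101⌋ = 1, remainder 99
⌊101/99⌋ = 1, remainder 2
⌊99/2⌋ = 49, remainder 1
⌊2/1⌋ = 2, remainder 0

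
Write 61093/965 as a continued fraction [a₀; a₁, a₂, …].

[63; 3, 4, 5, 14]

61093 ÷ 965 → quotient 63, remainder 298
965 ÷ 298 → quotient 3, remainder 71
298 ÷ 71 → quotient 4, remainder 14
71 ÷ 14 → quotient 5, remainder 1
14 ÷ 1 → quotient 14, remainder 0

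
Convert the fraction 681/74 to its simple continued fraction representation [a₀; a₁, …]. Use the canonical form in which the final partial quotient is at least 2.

[9; 4, 1, 14]

681 = 9·74 + 15, so a_0 = 9
74 = 4·15 + 14, so a_1 = 4
15 = 1·14 + 1, so a_2 = 1
14 = 14·1 + 0, so a_3 = 14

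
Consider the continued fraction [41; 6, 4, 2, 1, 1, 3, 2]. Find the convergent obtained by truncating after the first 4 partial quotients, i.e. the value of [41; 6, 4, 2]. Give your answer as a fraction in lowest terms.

Build up convergents one term at a time:
a_0 = 41: 41/1
a_1 = 6: 247/6
a_2 = 4: 1029/25
a_3 = 2: 2305/56

2305/56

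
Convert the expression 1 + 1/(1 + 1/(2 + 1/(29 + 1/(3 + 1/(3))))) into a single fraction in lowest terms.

Use the convergent recurrence hₖ = aₖ·hₖ₋₁ + hₖ₋₂ (and likewise for the denominators kₖ):
a_0 = 1: 1/1
a_1 = 1: 2/1
a_2 = 2: 5/3
a_3 = 29: 147/88
a_4 = 3: 446/267
a_5 = 3: 1485/889

1485/889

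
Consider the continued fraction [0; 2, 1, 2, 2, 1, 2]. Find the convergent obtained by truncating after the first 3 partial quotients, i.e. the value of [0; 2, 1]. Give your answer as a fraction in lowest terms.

1/3

Start with 1.
2 + 1/(1/1) = 2 + 1/1 = 3/1
0 + 1/(3/1) = 0 + 1/3 = 1/3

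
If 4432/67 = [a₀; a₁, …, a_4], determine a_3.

⌊4432/67⌋ = 66, remainder 10
⌊67/10⌋ = 6, remainder 7
⌊10/7⌋ = 1, remainder 3
⌊7/3⌋ = 2, remainder 1

2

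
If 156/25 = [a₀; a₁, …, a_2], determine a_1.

4

⌊156/25⌋ = 6, remainder 6
⌊25/6⌋ = 4, remainder 1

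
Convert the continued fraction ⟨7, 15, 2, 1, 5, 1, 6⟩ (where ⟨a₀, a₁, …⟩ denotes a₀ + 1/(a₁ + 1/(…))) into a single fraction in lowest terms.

Start with 6.
1 + 1/(6/1) = 1 + 1/6 = 7/6
5 + 1/(7/6) = 5 + 6/7 = 41/7
1 + 1/(41/7) = 1 + 7/41 = 48/41
2 + 1/(48/41) = 2 + 41/48 = 137/48
15 + 1/(137/48) = 15 + 48/137 = 2103/137
7 + 1/(2103/137) = 7 + 137/2103 = 14858/2103

14858/2103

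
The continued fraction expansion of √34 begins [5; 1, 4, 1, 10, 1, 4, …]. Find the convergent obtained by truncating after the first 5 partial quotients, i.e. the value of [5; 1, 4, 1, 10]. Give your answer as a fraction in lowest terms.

Start with 10.
1 + 1/(10/1) = 1 + 1/10 = 11/10
4 + 1/(11/10) = 4 + 10/11 = 54/11
1 + 1/(54/11) = 1 + 11/54 = 65/54
5 + 1/(65/54) = 5 + 54/65 = 379/65

379/65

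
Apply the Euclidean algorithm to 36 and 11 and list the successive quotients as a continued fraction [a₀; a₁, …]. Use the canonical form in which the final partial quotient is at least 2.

⌊36/11⌋ = 3, remainder 3
⌊11/3⌋ = 3, remainder 2
⌊3/2⌋ = 1, remainder 1
⌊2/1⌋ = 2, remainder 0

[3; 3, 1, 2]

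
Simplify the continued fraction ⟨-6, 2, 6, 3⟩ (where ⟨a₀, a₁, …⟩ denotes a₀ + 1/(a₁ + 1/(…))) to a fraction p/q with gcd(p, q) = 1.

Start with 3.
6 + 1/(3/1) = 6 + 1/3 = 19/3
2 + 1/(19/3) = 2 + 3/19 = 41/19
-6 + 1/(41/19) = -6 + 19/41 = -227/41

-227/41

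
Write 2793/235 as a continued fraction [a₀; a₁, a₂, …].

[11; 1, 7, 1, 2, 2, 1, 2]

2793 ÷ 235 → quotient 11, remainder 208
235 ÷ 208 → quotient 1, remainder 27
208 ÷ 27 → quotient 7, remainder 19
27 ÷ 19 → quotient 1, remainder 8
19 ÷ 8 → quotient 2, remainder 3
8 ÷ 3 → quotient 2, remainder 2
3 ÷ 2 → quotient 1, remainder 1
2 ÷ 1 → quotient 2, remainder 0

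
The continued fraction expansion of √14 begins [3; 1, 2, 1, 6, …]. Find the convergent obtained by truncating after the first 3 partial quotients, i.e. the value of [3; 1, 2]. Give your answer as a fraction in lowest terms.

11/3

Use the convergent recurrence hₖ = aₖ·hₖ₋₁ + hₖ₋₂ (and likewise for the denominators kₖ):
a_0 = 3: 3/1
a_1 = 1: 4/1
a_2 = 2: 11/3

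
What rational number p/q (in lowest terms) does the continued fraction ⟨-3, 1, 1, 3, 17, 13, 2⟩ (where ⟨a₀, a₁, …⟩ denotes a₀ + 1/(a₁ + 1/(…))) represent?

-7972/3281

a_0 = -3: -3/1
a_1 = 1: -2/1
a_2 = 1: -5/2
a_3 = 3: -17/7
a_4 = 17: -294/121
a_5 = 13: -3839/1580
a_6 = 2: -7972/3281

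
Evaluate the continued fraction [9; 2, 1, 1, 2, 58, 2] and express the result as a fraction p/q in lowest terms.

14368/1531

Compute successive convergents:
a_0 = 9: 9/1
a_1 = 2: 19/2
a_2 = 1: 28/3
a_3 = 1: 47/5
a_4 = 2: 122/13
a_5 = 58: 7123/759
a_6 = 2: 14368/1531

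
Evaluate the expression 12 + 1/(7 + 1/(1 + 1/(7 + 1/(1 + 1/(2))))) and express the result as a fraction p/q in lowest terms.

Start with 2.
1 + 1/(2/1) = 1 + 1/2 = 3/2
7 + 1/(3/2) = 7 + 2/3 = 23/3
1 + 1/(23/3) = 1 + 3/23 = 26/23
7 + 1/(26/23) = 7 + 23/26 = 205/26
12 + 1/(205/26) = 12 + 26/205 = 2486/205

2486/205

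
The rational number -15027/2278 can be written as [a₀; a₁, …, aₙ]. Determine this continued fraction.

[-7; 2, 2, 11, 3, 1, 1, 5]

Apply division with remainder until the remainder is 0:
⌊-15027/2278⌋ = -7, remainder 919
⌊2278/919⌋ = 2, remainder 440
⌊919/440⌋ = 2, remainder 39
⌊440/39⌋ = 11, remainder 11
⌊39/11⌋ = 3, remainder 6
⌊11/6⌋ = 1, remainder 5
⌊6/5⌋ = 1, remainder 1
⌊5/1⌋ = 5, remainder 0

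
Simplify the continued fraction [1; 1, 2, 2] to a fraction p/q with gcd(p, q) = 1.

Work from the innermost term outward:
Start with 2.
2 + 1/(2/1) = 2 + 1/2 = 5/2
1 + 1/(5/2) = 1 + 2/5 = 7/5
1 + 1/(7/5) = 1 + 5/7 = 12/7

12/7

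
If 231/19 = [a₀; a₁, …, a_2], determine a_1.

6

Repeatedly divide and take the remainder:
⌊231/19⌋ = 12, remainder 3
⌊19/3⌋ = 6, remainder 1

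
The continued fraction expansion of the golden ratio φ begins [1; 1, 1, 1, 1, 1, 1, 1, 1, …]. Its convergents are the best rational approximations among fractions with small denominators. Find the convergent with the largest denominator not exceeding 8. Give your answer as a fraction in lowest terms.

13/8

a_0 = 1: 1/1  (≤ bound)
a_1 = 1: 2/1  (≤ bound)
a_2 = 1: 3/2  (≤ bound)
a_3 = 1: 5/3  (≤ bound)
a_4 = 1: 8/5  (≤ bound)
a_5 = 1: 13/8  (≤ bound)
a_6 = 1: 21/13  (> 8, stop)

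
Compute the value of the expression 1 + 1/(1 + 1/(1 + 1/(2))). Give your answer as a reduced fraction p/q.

Start with 2.
1 + 1/(2/1) = 1 + 1/2 = 3/2
1 + 1/(3/2) = 1 + 2/3 = 5/3
1 + 1/(5/3) = 1 + 3/5 = 8/5

8/5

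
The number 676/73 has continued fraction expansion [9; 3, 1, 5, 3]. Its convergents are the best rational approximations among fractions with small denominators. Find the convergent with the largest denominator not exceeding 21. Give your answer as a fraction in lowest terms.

37/4

List convergents until the denominator exceeds the bound:
a_0 = 9: 9/1  (≤ bound)
a_1 = 3: 28/3  (≤ bound)
a_2 = 1: 37/4  (≤ bound)
a_3 = 5: 213/23  (> 21, stop)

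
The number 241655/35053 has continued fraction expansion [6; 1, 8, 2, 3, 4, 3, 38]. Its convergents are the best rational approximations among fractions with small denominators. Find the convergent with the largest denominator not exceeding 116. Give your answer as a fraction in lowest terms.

a_0 = 6: 6/1  (≤ bound)
a_1 = 1: 7/1  (≤ bound)
a_2 = 8: 62/9  (≤ bound)
a_3 = 2: 131/19  (≤ bound)
a_4 = 3: 455/66  (≤ bound)
a_5 = 4: 1951/283  (> 116, stop)

455/66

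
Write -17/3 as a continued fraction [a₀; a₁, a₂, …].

[-6; 3]

-17 = -6·3 + 1, so a_0 = -6
3 = 3·1 + 0, so a_1 = 3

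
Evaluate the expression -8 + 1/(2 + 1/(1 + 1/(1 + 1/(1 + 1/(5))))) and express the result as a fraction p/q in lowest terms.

a_0 = -8: -8/1
a_1 = 2: -15/2
a_2 = 1: -23/3
a_3 = 1: -38/5
a_4 = 1: -61/8
a_5 = 5: -343/45

-343/45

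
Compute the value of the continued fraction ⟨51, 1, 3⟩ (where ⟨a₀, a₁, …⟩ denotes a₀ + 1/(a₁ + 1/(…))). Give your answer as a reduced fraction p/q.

a_0 = 51: 51/1
a_1 = 1: 52/1
a_2 = 3: 207/4

207/4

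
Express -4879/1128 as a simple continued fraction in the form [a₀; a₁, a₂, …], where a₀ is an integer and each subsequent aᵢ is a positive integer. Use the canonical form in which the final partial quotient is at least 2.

[-5; 1, 2, 13, 1, 1, 2, 5]

-4879 = -5·1128 + 761, so a_0 = -5
1128 = 1·761 + 367, so a_1 = 1
761 = 2·367 + 27, so a_2 = 2
367 = 13·27 + 16, so a_3 = 13
27 = 1·16 + 11, so a_4 = 1
16 = 1·11 + 5, so a_5 = 1
11 = 2·5 + 1, so a_6 = 2
5 = 5·1 + 0, so a_7 = 5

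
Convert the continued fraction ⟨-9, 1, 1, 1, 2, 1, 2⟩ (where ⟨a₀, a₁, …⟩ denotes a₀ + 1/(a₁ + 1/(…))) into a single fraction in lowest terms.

a_0 = -9: -9/1
a_1 = 1: -8/1
a_2 = 1: -17/2
a_3 = 1: -25/3
a_4 = 2: -67/8
a_5 = 1: -92/11
a_6 = 2: -251/30

-251/30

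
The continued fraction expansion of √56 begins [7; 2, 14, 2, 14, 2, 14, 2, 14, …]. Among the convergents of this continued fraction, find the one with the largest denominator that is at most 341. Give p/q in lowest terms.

449/60

a_0 = 7: 7/1  (≤ bound)
a_1 = 2: 15/2  (≤ bound)
a_2 = 14: 217/29  (≤ bound)
a_3 = 2: 449/60  (≤ bound)
a_4 = 14: 6503/869  (> 341, stop)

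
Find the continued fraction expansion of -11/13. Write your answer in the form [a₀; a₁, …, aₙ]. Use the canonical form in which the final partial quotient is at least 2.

-11 = -1·13 + 2, so a_0 = -1
13 = 6·2 + 1, so a_1 = 6
2 = 2·1 + 0, so a_2 = 2

[-1; 6, 2]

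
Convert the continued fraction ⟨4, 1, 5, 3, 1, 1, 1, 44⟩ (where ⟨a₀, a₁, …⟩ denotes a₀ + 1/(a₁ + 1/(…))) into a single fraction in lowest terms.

14909/3080

a_0 = 4: 4/1
a_1 = 1: 5/1
a_2 = 5: 29/6
a_3 = 3: 92/19
a_4 = 1: 121/25
a_5 = 1: 213/44
a_6 = 1: 334/69
a_7 = 44: 14909/3080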